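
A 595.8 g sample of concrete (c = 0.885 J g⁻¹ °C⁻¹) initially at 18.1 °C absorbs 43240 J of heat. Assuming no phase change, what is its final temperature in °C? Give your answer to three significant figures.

T_f = 100 °C

ΔT = q / (m c) = 43240 / (595.8 × 0.885) = 82.01 °C
T_f = 18.1 + 82.01 = 100.11 °C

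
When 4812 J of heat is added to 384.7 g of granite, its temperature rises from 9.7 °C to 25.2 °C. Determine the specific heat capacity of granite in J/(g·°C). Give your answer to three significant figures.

c = 0.807 J/(g·°C)

c = q / (m ΔT) = 4812 / (384.7 × 15.5)
c = 4812 / 5962.85 = 0.807 J/(g·°C)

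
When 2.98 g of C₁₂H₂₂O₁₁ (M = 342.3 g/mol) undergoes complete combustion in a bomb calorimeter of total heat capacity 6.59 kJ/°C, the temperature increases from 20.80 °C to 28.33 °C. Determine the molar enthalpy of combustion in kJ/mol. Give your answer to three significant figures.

ΔT = 28.33 − 20.80 = 7.53 °C
q_cal = C_cal × ΔT = 6.59 × 7.53 = 49.6227 kJ
n = 2.98 / 342.3 = 0.008706 mol
q_rxn = −q_cal = -49.6227 kJ
ΔH = -49.6227 / 0.008706 = -5700 kJ/mol

ΔH = -5700 kJ/mol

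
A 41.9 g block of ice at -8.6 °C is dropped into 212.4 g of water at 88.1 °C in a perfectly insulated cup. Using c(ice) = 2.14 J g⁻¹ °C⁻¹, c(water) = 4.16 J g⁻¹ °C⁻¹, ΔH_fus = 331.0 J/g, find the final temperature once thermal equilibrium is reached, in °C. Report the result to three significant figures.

Heat to bring ice to 0 °C and melt it: q₁ = 41.9×2.14×8.6 + 41.9×331.0 = 14640 J
Heat the water can supply cooling to 0 °C: 212.4×4.16×88.1 = 77843.8 J > q₁, so all ice melts.
Energy balance: 212.4×4.16×(88.1 − T) = 14640 + 41.9×4.16×(T − 0)
883.584(88.1 − T) = 14640 + 174.304 T
77843.8 − 14640 = 1057.888 T
T = 63203.8 / 1057.888 = 59.745 °C

T_f = 59.7 °C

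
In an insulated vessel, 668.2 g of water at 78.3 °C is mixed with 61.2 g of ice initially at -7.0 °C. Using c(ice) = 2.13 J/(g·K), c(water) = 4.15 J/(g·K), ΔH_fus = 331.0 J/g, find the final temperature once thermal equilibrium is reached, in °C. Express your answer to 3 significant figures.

Heat to bring ice to 0 °C and melt it: q₁ = 61.2×2.13×7.0 + 61.2×331.0 = 21170 J
Heat the water can supply cooling to 0 °C: 668.2×4.15×78.3 = 217128 J > q₁, so all ice melts.
Energy balance: 668.2×4.15×(78.3 − T) = 21170 + 61.2×4.15×(T − 0)
2773.03(78.3 − T) = 21170 + 253.98 T
217128 − 21170 = 3027.01 T
T = 195958 / 3027.01 = 64.74 °C

T_f = 64.7 °C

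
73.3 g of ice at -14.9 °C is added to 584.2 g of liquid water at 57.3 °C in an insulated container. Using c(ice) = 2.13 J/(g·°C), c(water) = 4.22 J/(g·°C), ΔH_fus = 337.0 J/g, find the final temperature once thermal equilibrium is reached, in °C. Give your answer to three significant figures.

T_f = 41.2 °C

Heat to bring ice to 0 °C and melt it: q₁ = 73.3×2.13×14.9 + 73.3×337.0 = 27028 J
Heat the water can supply cooling to 0 °C: 584.2×4.22×57.3 = 141263 J > q₁, so all ice melts.
Energy balance: 584.2×4.22×(57.3 − T) = 27028 + 73.3×4.22×(T − 0)
2465.324(57.3 − T) = 27028 + 309.326 T
141263 − 27028 = 2774.650 T
T = 114235 / 2774.650 = 41.17 °C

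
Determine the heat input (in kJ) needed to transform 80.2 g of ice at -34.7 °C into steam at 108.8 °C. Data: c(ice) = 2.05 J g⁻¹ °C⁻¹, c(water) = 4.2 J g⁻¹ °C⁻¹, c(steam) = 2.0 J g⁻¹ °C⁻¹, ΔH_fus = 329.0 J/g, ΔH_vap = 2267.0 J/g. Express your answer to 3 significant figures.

q1 (heat ice -34.7→0.0 °C): 80.2 × 2.05 × 34.7 = 5705 J
q2 (melt at 0 °C): 80.2 × 329.0 = 26386 J
q3 (heat water 0.0→100.0 °C): 80.2 × 4.2 × 100.0 = 33684 J
q4 (vaporize at 100 °C): 80.2 × 2267.0 = 181813 J
q5 (heat steam 100.0→108.8 °C): 80.2 × 2.0 × 8.8 = 1412 J
Total: 5705 + 26386 + 33684 + 181813 + 1412 = 249000 J = 249 kJ

q = 249 kJ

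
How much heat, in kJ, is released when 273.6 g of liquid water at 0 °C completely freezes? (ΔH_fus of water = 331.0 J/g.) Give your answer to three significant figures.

q = 90.6 kJ

q = m × ΔH_fus = 273.6 × 331.0 = 90560 J = 90.6 kJ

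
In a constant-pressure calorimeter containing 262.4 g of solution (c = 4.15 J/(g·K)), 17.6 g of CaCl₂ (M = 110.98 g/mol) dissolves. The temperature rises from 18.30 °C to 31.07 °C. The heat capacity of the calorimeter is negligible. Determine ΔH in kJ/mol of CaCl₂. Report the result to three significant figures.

ΔH = -87.7 kJ/mol

|ΔT| = |31.07 − 18.30| = 12.77 °C
|q_surr| = (262.4 × 4.15) × 12.77 = 1088.96 × 12.77 = 13910 J
n(CaCl₂) = 17.6 / 110.98 = 0.1586 mol
Temperature rose, so q_rxn = −|q_surr| = -13.91 kJ
ΔH = q_rxn / n = -87.70 kJ/mol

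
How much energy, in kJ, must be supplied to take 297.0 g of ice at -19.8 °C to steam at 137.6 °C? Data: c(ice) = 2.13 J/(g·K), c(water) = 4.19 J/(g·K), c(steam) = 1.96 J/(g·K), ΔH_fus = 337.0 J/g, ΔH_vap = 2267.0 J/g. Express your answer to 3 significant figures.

q1 (heat ice -19.8→0.0 °C): 297.0 × 2.13 × 19.8 = 12526 J
q2 (melt at 0 °C): 297.0 × 337.0 = 100089 J
q3 (heat water 0.0→100.0 °C): 297.0 × 4.19 × 100.0 = 124443 J
q4 (vaporize at 100 °C): 297.0 × 2267.0 = 673299 J
q5 (heat steam 100.0→137.6 °C): 297.0 × 1.96 × 37.6 = 21888 J
Total: 12526 + 100089 + 124443 + 673299 + 21888 = 932245 J = 932 kJ

q = 932 kJ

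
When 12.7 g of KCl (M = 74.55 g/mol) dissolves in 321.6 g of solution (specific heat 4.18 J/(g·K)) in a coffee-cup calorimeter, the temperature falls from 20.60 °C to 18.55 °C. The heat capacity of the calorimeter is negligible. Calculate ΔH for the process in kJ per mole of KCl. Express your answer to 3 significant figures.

ΔH = 16.2 kJ/mol

|ΔT| = |18.55 − 20.60| = 2.05 °C
|q_surr| = (321.6 × 4.18) × 2.05 = 1344.288 × 2.05 = 2756 J
n(KCl) = 12.7 / 74.55 = 0.1704 mol
Temperature fell, so q_rxn = +|q_surr| = 2.756 kJ
ΔH = q_rxn / n = 16.17 kJ/mol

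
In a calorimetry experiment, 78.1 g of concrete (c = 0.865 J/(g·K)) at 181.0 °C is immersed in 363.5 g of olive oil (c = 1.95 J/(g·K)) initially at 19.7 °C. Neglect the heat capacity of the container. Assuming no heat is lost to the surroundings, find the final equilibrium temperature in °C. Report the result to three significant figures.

T_f = 33.7 °C

Heat lost by concrete = heat gained by olive oil.
(78.1)(0.865)(181.0 − T) = (363.5)(1.95)(T − 19.7)
67.5565 (181.0 − T) = 708.825 (T − 19.7)
12228 − 67.5565 T = 708.825 T − 13964
26192 = 776.3815 T
T = 33.74 °C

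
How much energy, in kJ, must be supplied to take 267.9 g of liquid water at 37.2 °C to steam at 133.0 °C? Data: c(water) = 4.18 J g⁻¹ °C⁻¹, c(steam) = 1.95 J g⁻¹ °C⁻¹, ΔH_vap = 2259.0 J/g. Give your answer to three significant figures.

q = 693 kJ

q1 (heat water 37.2→100.0 °C): 267.9 × 4.18 × 62.8 = 70325 J
q2 (vaporize at 100 °C): 267.9 × 2259.0 = 605186 J
q3 (heat steam 100.0→133.0 °C): 267.9 × 1.95 × 33.0 = 17239 J
Total: 70325 + 605186 + 17239 = 692750 J = 693 kJ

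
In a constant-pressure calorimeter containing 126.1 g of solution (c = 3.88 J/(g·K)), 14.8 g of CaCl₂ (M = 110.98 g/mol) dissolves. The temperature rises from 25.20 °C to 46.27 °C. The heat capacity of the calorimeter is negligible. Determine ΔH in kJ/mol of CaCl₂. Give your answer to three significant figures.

ΔH = -77.3 kJ/mol

|ΔT| = |46.27 − 25.20| = 21.07 °C
|q_surr| = (126.1 × 3.88) × 21.07 = 489.268 × 21.07 = 10310 J
n(CaCl₂) = 14.8 / 110.98 = 0.1334 mol
Temperature rose, so q_rxn = −|q_surr| = -10.31 kJ
ΔH = q_rxn / n = -77.29 kJ/mol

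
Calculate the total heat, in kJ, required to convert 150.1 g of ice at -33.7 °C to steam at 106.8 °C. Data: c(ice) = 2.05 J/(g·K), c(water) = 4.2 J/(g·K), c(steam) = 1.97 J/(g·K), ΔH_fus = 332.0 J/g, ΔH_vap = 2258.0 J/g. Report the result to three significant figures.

q = 464 kJ

q1 (heat ice -33.7→0.0 °C): 150.1 × 2.05 × 33.7 = 10370 J
q2 (melt at 0 °C): 150.1 × 332.0 = 49833 J
q3 (heat water 0.0→100.0 °C): 150.1 × 4.2 × 100.0 = 63042 J
q4 (vaporize at 100 °C): 150.1 × 2258.0 = 338926 J
q5 (heat steam 100.0→106.8 °C): 150.1 × 1.97 × 6.8 = 2011 J
Total: 10370 + 49833 + 63042 + 338926 + 2011 = 464182 J = 464 kJ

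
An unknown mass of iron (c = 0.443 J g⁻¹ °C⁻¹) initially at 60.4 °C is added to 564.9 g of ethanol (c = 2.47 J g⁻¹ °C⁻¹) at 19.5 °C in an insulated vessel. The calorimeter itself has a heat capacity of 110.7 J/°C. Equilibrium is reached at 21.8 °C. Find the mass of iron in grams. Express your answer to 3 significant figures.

q_gained = (564.9 × 2.47 + 110.7) × (21.8 − 19.5) = 3464 J
q_lost = m × 0.443 × (60.4 − 21.8) = 17.0998 m
m = 3464 / 17.0998 = 203 g

m = 203 g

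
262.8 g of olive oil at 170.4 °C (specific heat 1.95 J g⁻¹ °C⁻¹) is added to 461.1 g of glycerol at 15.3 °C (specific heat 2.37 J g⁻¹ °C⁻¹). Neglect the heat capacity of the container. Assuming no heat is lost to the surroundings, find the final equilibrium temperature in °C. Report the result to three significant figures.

Heat lost by olive oil = heat gained by glycerol.
(262.8)(1.95)(170.4 − T) = (461.1)(2.37)(T − 15.3)
512.46 (170.4 − T) = 1092.807 (T − 15.3)
87323 − 512.46 T = 1092.807 T − 16720
104043 = 1605.267 T
T = 64.81 °C

T_f = 64.8 °C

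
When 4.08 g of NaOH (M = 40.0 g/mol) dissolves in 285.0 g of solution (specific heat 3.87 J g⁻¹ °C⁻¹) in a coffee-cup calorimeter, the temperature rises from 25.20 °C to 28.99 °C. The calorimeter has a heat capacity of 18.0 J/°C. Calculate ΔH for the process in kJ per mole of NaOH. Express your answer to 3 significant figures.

ΔH = -41.7 kJ/mol

|ΔT| = |28.99 − 25.20| = 3.79 °C
|q_surr| = (285.0 × 3.87 + 18.0) × 3.79 = 1120.95 × 3.79 = 4248.4 J
n(NaOH) = 4.08 / 40.0 = 0.10200 mol
Temperature rose, so q_rxn = −|q_surr| = -4.2484 kJ
ΔH = q_rxn / n = -41.65 kJ/mol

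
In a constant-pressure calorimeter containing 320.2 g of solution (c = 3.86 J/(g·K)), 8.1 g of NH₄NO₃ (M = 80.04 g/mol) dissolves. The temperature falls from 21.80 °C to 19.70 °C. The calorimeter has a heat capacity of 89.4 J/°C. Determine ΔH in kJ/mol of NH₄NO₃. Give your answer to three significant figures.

ΔH = 27.5 kJ/mol

|ΔT| = |19.70 − 21.80| = 2.10 °C
|q_surr| = (320.2 × 3.86 + 89.4) × 2.10 = 1325.372 × 2.10 = 2783 J
n(NH₄NO₃) = 8.1 / 80.04 = 0.1012 mol
Temperature fell, so q_rxn = +|q_surr| = 2.783 kJ
ΔH = q_rxn / n = 27.50 kJ/mol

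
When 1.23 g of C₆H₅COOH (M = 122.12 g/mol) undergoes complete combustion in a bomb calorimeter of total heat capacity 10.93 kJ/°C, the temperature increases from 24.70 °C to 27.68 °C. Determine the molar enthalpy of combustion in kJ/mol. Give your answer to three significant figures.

ΔH = -3230 kJ/mol

ΔT = 27.68 − 24.70 = 2.98 °C
q_cal = C_cal × ΔT = 10.93 × 2.98 = 32.5714 kJ
n = 1.23 / 122.12 = 0.01007 mol
q_rxn = −q_cal = -32.5714 kJ
ΔH = -32.5714 / 0.01007 = -3234 kJ/mol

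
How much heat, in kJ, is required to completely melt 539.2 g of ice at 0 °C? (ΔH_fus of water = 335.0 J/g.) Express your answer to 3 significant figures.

q = m × ΔH_fus = 539.2 × 335.0 = 180600 J = 181 kJ

q = 181 kJ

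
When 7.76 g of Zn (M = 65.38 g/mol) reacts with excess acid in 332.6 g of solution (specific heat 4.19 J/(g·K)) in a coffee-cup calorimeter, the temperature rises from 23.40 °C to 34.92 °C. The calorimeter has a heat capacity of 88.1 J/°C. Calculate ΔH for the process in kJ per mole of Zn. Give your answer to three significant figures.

ΔH = -144 kJ/mol

|ΔT| = |34.92 − 23.40| = 11.52 °C
|q_surr| = (332.6 × 4.19 + 88.1) × 11.52 = 1481.694 × 11.52 = 17070 J
n(Zn) = 7.76 / 65.38 = 0.1187 mol
Temperature rose, so q_rxn = −|q_surr| = -17.07 kJ
ΔH = q_rxn / n = -143.8 kJ/mol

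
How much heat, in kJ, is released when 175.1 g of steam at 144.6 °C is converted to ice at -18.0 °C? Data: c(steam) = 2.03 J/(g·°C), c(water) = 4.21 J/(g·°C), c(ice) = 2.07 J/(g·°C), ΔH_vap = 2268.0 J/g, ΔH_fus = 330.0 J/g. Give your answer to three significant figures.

q1 (cool steam 144.6→100 °C): 175.1 × 2.03 × 44.6 = 15853 J
q2 (condense at 100 °C): 175.1 × 2268.0 = 397127 J
q3 (cool water 100→0 °C): 175.1 × 4.21 × 100.0 = 73717 J
q4 (freeze at 0 °C): 175.1 × 330.0 = 57783 J
q5 (cool ice 0→-18.0 °C): 175.1 × 2.07 × 18.0 = 6524 J
Total: 15853 + 397127 + 73717 + 57783 + 6524 = 551004 J = 551 kJ

q = 551 kJ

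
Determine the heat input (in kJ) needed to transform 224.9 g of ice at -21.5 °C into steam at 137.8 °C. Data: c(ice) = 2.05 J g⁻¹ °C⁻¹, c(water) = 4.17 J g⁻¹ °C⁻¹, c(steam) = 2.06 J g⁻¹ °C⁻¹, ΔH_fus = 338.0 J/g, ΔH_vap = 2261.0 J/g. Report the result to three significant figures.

q = 706 kJ

q1 (heat ice -21.5→0.0 °C): 224.9 × 2.05 × 21.5 = 9912 J
q2 (melt at 0 °C): 224.9 × 338.0 = 76016 J
q3 (heat water 0.0→100.0 °C): 224.9 × 4.17 × 100.0 = 93783 J
q4 (vaporize at 100 °C): 224.9 × 2261.0 = 508499 J
q5 (heat steam 100.0→137.8 °C): 224.9 × 2.06 × 37.8 = 17513 J
Total: 9912 + 76016 + 93783 + 508499 + 17513 = 705723 J = 706 kJ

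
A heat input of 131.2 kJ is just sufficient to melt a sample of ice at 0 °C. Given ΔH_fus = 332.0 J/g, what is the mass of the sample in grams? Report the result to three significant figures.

m = 395 g

m = q / ΔH_fus = 131200 J / 332.0 J/g = 395 g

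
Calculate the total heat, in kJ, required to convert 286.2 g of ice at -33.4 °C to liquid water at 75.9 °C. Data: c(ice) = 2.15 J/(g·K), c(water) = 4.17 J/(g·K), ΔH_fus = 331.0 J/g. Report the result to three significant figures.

q = 206 kJ

q1 (heat ice -33.4→0.0 °C): 286.2 × 2.15 × 33.4 = 20552 J
q2 (melt at 0 °C): 286.2 × 331.0 = 94732 J
q3 (heat water 0.0→75.9 °C): 286.2 × 4.17 × 75.9 = 90583 J
Total: 20552 + 94732 + 90583 = 205867 J = 206 kJ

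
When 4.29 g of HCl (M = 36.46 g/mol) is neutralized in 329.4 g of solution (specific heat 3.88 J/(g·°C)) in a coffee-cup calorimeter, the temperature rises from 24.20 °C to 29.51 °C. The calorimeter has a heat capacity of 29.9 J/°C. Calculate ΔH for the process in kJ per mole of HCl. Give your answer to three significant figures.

|ΔT| = |29.51 − 24.20| = 5.31 °C
|q_surr| = (329.4 × 3.88 + 29.9) × 5.31 = 1307.972 × 5.31 = 6945 J
n(HCl) = 4.29 / 36.46 = 0.1177 mol
Temperature rose, so q_rxn = −|q_surr| = -6.945 kJ
ΔH = q_rxn / n = -59.01 kJ/mol

ΔH = -59.0 kJ/mol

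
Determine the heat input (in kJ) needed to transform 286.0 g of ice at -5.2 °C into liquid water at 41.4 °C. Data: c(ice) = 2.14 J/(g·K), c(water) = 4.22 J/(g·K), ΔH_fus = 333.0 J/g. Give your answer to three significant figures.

q = 148 kJ

q1 (heat ice -5.2→0.0 °C): 286.0 × 2.14 × 5.2 = 3183 J
q2 (melt at 0 °C): 286.0 × 333.0 = 95238 J
q3 (heat water 0.0→41.4 °C): 286.0 × 4.22 × 41.4 = 49966 J
Total: 3183 + 95238 + 49966 = 148387 J = 148 kJ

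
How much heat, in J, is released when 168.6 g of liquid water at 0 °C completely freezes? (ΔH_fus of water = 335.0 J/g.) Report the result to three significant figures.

q = m × ΔH_fus = 168.6 × 335.0 = 56480 J

q = 56500 J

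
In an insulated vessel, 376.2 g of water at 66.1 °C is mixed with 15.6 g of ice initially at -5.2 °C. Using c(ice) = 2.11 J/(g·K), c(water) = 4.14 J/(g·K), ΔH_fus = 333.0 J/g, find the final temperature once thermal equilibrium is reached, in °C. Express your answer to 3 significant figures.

T_f = 60.2 °C

Heat to bring ice to 0 °C and melt it: q₁ = 15.6×2.11×5.2 + 15.6×333.0 = 5366.0 J
Heat the water can supply cooling to 0 °C: 376.2×4.14×66.1 = 102949 J > q₁, so all ice melts.
Energy balance: 376.2×4.14×(66.1 − T) = 5366.0 + 15.6×4.14×(T − 0)
1557.468(66.1 − T) = 5366.0 + 64.584 T
102949 − 5366.0 = 1622.052 T
T = 97583.0 / 1622.052 = 60.16 °C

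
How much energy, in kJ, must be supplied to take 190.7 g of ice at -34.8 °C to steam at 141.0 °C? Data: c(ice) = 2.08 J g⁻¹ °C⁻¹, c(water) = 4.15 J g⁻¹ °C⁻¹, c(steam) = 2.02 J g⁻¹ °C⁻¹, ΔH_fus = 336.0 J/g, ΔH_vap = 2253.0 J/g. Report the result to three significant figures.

q1 (heat ice -34.8→0.0 °C): 190.7 × 2.08 × 34.8 = 13804 J
q2 (melt at 0 °C): 190.7 × 336.0 = 64075 J
q3 (heat water 0.0→100.0 °C): 190.7 × 4.15 × 100.0 = 79141 J
q4 (vaporize at 100 °C): 190.7 × 2253.0 = 429647 J
q5 (heat steam 100.0→141.0 °C): 190.7 × 2.02 × 41.0 = 15794 J
Total: 13804 + 64075 + 79141 + 429647 + 15794 = 602461 J = 602 kJ

q = 602 kJ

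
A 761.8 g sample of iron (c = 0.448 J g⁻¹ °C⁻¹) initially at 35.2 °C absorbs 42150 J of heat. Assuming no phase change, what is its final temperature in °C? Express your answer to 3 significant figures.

ΔT = q / (m c) = 42150 / (761.8 × 0.448) = 123.5 °C
T_f = 35.2 + 123.5 = 158.7 °C

T_f = 159 °C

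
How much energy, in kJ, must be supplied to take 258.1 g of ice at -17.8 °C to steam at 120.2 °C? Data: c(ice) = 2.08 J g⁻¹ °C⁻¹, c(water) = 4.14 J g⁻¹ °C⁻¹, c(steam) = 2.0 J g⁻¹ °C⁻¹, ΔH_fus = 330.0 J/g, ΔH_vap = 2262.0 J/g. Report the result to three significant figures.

q1 (heat ice -17.8→0.0 °C): 258.1 × 2.08 × 17.8 = 9556 J
q2 (melt at 0 °C): 258.1 × 330.0 = 85173 J
q3 (heat water 0.0→100.0 °C): 258.1 × 4.14 × 100.0 = 106853 J
q4 (vaporize at 100 °C): 258.1 × 2262.0 = 583822 J
q5 (heat steam 100.0→120.2 °C): 258.1 × 2.0 × 20.2 = 10427 J
Total: 9556 + 85173 + 106853 + 583822 + 10427 = 795831 J = 796 kJ

q = 796 kJ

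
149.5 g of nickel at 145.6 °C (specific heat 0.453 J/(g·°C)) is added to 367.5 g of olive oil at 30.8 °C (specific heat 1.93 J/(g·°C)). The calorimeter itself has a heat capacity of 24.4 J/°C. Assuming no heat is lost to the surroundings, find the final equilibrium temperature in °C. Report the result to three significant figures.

T_f = 40.5 °C

Heat lost by nickel = heat gained by olive oil + calorimeter.
(149.5)(0.453)(145.6 − T) = [(367.5)(1.93) + 24.4](T − 30.8)
67.7235 (145.6 − T) = 733.675 (T − 30.8)
9860.5 − 67.7235 T = 733.675 T − 22597
32457.5 = 801.3985 T
T = 40.50 °C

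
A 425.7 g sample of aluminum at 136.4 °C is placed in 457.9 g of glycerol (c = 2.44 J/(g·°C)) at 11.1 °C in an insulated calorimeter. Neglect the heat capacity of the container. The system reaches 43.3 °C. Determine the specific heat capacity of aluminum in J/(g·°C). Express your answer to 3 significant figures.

q_gained = (457.9 × 2.44) × (43.3 − 11.1) = 35980 J
q_lost = 425.7 × c × (136.4 − 43.3) = 39632.67 c
Set equal: c = 35980 / 39632.67 = 0.908 J/(g·°C)

c = 0.908 J/(g·°C)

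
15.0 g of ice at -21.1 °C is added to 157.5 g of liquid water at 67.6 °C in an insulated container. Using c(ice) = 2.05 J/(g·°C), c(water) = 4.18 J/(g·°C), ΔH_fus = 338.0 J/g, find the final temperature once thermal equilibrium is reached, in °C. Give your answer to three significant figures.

Heat to bring ice to 0 °C and melt it: q₁ = 15.0×2.05×21.1 + 15.0×338.0 = 5718.8 J
Heat the water can supply cooling to 0 °C: 157.5×4.18×67.6 = 44504.5 J > q₁, so all ice melts.
Energy balance: 157.5×4.18×(67.6 − T) = 5718.8 + 15.0×4.18×(T − 0)
658.35(67.6 − T) = 5718.8 + 62.7 T
44504.5 − 5718.8 = 721.05 T
T = 38785.7 / 721.05 = 53.79 °C

T_f = 53.8 °C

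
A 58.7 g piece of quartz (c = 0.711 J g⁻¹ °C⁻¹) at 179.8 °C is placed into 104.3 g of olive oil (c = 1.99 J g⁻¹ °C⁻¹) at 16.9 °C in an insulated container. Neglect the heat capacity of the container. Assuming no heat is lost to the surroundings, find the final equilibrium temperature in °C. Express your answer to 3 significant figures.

Heat lost by quartz = heat gained by olive oil.
(58.7)(0.711)(179.8 − T) = (104.3)(1.99)(T − 16.9)
41.7357 (179.8 − T) = 207.557 (T − 16.9)
7504.1 − 41.7357 T = 207.557 T − 3507.7
11011.8 = 249.2927 T
T = 44.17 °C

T_f = 44.2 °C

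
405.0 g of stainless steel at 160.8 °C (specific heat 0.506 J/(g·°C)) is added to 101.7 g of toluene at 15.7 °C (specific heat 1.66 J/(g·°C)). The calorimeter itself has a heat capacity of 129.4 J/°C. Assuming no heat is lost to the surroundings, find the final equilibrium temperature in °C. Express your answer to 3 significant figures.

Heat lost by stainless steel = heat gained by toluene + calorimeter.
(405.0)(0.506)(160.8 − T) = [(101.7)(1.66) + 129.4](T − 15.7)
204.93 (160.8 − T) = 298.222 (T − 15.7)
32953 − 204.93 T = 298.222 T − 4682.1
37635.1 = 503.152 T
T = 74.80 °C

T_f = 74.8 °C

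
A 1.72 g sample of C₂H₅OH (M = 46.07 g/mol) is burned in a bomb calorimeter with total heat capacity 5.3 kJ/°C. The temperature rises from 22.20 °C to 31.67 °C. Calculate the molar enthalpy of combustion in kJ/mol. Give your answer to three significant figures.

ΔH = -1340 kJ/mol

ΔT = 31.67 − 22.20 = 9.47 °C
q_cal = C_cal × ΔT = 5.3 × 9.47 = 50.191 kJ
n = 1.72 / 46.07 = 0.03733 mol
q_rxn = −q_cal = -50.191 kJ
ΔH = -50.191 / 0.03733 = -1344.5 kJ/mol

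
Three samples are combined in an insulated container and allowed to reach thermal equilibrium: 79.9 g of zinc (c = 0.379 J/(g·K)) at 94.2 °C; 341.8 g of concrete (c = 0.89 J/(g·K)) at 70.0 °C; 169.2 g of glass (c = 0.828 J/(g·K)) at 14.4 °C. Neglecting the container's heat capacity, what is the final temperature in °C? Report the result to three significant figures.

T_f = 55.1 °C

Σ mᵢcᵢ(T − Tᵢ) = 0  ⇒  T = Σ mᵢcᵢTᵢ / Σ mᵢcᵢ
Σ mᵢcᵢ = 79.9×0.379 + 341.8×0.89 + 169.2×0.828 = 474.5817
Σ mᵢcᵢTᵢ = 30.2821×94.2 + 304.202×70.0 + 140.0976×14.4 = 26164
T = 26164 / 474.5817 = 55.13 °C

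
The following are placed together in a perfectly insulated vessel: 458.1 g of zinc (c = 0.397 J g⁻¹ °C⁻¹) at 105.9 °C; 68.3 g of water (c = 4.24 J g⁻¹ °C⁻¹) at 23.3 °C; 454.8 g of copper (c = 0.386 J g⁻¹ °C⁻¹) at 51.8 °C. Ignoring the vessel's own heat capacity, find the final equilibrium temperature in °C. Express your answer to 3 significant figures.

Σ mᵢcᵢ(T − Tᵢ) = 0  ⇒  T = Σ mᵢcᵢTᵢ / Σ mᵢcᵢ
Σ mᵢcᵢ = 458.1×0.397 + 68.3×4.24 + 454.8×0.386 = 647.0105
Σ mᵢcᵢTᵢ = 181.8657×105.9 + 289.592×23.3 + 175.5528×51.8 = 35101
T = 35101 / 647.0105 = 54.25 °C

T_f = 54.3 °C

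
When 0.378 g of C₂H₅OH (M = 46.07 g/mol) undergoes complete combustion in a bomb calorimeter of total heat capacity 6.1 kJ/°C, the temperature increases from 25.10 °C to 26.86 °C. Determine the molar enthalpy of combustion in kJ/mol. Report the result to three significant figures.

ΔH = -1310 kJ/mol

ΔT = 26.86 − 25.10 = 1.76 °C
q_cal = C_cal × ΔT = 6.1 × 1.76 = 10.736 kJ
n = 0.378 / 46.07 = 0.008205 mol
q_rxn = −q_cal = -10.736 kJ
ΔH = -10.736 / 0.008205 = -1308 kJ/mol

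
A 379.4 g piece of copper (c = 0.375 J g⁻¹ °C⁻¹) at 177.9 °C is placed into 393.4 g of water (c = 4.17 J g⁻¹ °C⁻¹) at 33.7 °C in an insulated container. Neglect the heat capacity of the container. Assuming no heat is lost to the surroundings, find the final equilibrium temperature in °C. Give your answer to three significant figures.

Heat lost by copper = heat gained by water.
(379.4)(0.375)(177.9 − T) = (393.4)(4.17)(T − 33.7)
142.275 (177.9 − T) = 1640.478 (T − 33.7)
25311 − 142.275 T = 1640.478 T − 55284
80595 = 1782.753 T
T = 45.21 °C

T_f = 45.2 °C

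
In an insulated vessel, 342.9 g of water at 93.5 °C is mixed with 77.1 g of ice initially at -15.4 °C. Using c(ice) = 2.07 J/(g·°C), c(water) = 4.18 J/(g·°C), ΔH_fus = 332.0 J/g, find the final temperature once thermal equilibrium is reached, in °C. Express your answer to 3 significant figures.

Heat to bring ice to 0 °C and melt it: q₁ = 77.1×2.07×15.4 + 77.1×332.0 = 28055 J
Heat the water can supply cooling to 0 °C: 342.9×4.18×93.5 = 134016 J > q₁, so all ice melts.
Energy balance: 342.9×4.18×(93.5 − T) = 28055 + 77.1×4.18×(T − 0)
1433.322(93.5 − T) = 28055 + 322.278 T
134016 − 28055 = 1755.600 T
T = 105961 / 1755.600 = 60.36 °C

T_f = 60.4 °C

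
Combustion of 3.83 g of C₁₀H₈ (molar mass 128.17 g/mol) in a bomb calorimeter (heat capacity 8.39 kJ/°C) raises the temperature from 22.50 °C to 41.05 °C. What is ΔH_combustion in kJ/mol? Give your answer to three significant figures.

ΔH = -5210 kJ/mol

ΔT = 41.05 − 22.50 = 18.55 °C
q_cal = C_cal × ΔT = 8.39 × 18.55 = 155.6345 kJ
n = 3.83 / 128.17 = 0.02988 mol
q_rxn = −q_cal = -155.6345 kJ
ΔH = -155.6345 / 0.02988 = -5209 kJ/mol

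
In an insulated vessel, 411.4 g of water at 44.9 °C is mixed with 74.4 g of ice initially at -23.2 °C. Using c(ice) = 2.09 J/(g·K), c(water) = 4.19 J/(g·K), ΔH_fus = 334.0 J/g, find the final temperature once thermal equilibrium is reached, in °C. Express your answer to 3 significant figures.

Heat to bring ice to 0 °C and melt it: q₁ = 74.4×2.09×23.2 + 74.4×334.0 = 28457 J
Heat the water can supply cooling to 0 °C: 411.4×4.19×44.9 = 77397.1 J > q₁, so all ice melts.
Energy balance: 411.4×4.19×(44.9 − T) = 28457 + 74.4×4.19×(T − 0)
1723.766(44.9 − T) = 28457 + 311.736 T
77397.1 − 28457 = 2035.502 T
T = 48940.1 / 2035.502 = 24.04 °C

T_f = 24.0 °C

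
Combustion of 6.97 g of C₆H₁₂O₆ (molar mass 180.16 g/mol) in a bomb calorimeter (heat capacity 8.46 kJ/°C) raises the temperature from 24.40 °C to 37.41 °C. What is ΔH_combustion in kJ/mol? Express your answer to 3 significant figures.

ΔH = -2840 kJ/mol

ΔT = 37.41 − 24.40 = 13.01 °C
q_cal = C_cal × ΔT = 8.46 × 13.01 = 110.0646 kJ
n = 6.97 / 180.16 = 0.03869 mol
q_rxn = −q_cal = -110.0646 kJ
ΔH = -110.0646 / 0.03869 = -2844.8 kJ/mol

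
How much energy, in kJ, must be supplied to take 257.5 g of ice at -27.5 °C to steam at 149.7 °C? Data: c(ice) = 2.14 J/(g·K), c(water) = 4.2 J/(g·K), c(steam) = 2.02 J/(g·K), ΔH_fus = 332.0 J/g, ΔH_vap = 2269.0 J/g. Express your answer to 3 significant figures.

q = 819 kJ

q1 (heat ice -27.5→0.0 °C): 257.5 × 2.14 × 27.5 = 15154 J
q2 (melt at 0 °C): 257.5 × 332.0 = 85490 J
q3 (heat water 0.0→100.0 °C): 257.5 × 4.2 × 100.0 = 108150 J
q4 (vaporize at 100 °C): 257.5 × 2269.0 = 584268 J
q5 (heat steam 100.0→149.7 °C): 257.5 × 2.02 × 49.7 = 25851 J
Total: 15154 + 85490 + 108150 + 584268 + 25851 = 818913 J = 819 kJ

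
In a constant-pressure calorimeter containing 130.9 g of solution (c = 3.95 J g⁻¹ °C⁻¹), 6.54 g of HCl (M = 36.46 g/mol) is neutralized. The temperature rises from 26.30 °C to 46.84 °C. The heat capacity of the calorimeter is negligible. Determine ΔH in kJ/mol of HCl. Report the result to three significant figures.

|ΔT| = |46.84 − 26.30| = 20.54 °C
|q_surr| = (130.9 × 3.95) × 20.54 = 517.055 × 20.54 = 10620 J
n(HCl) = 6.54 / 36.46 = 0.1794 mol
Temperature rose, so q_rxn = −|q_surr| = -10.62 kJ
ΔH = q_rxn / n = -59.20 kJ/mol

ΔH = -59.2 kJ/mol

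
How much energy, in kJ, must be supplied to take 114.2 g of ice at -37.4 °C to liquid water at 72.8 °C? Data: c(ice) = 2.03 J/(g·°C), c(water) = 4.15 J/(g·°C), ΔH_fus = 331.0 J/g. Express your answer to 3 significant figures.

q1 (heat ice -37.4→0.0 °C): 114.2 × 2.03 × 37.4 = 8670 J
q2 (melt at 0 °C): 114.2 × 331.0 = 37800 J
q3 (heat water 0.0→72.8 °C): 114.2 × 4.15 × 72.8 = 34502 J
Total: 8670 + 37800 + 34502 = 80972 J = 81.0 kJ

q = 81.0 kJ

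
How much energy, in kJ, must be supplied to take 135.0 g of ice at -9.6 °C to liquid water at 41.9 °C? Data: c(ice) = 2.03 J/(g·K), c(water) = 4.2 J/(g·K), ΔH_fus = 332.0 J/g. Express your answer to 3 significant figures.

q = 71.2 kJ

q1 (heat ice -9.6→0.0 °C): 135.0 × 2.03 × 9.6 = 2631 J
q2 (melt at 0 °C): 135.0 × 332.0 = 44820 J
q3 (heat water 0.0→41.9 °C): 135.0 × 4.2 × 41.9 = 23757 J
Total: 2631 + 44820 + 23757 = 71208 J = 71.2 kJ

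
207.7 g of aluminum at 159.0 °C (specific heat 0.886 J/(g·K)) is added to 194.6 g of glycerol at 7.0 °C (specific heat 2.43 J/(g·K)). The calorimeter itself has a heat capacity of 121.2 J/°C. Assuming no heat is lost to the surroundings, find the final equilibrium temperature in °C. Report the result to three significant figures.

T_f = 42.9 °C

Heat lost by aluminum = heat gained by glycerol + calorimeter.
(207.7)(0.886)(159.0 − T) = [(194.6)(2.43) + 121.2](T − 7.0)
184.0222 (159.0 − T) = 594.078 (T − 7.0)
29260 − 184.0222 T = 594.078 T − 4158.5
33418.5 = 778.1002 T
T = 42.949 °C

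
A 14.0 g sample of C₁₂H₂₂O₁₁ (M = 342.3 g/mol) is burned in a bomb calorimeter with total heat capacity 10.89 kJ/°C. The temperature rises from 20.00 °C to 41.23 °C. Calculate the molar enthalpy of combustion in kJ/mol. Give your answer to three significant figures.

ΔT = 41.23 − 20.00 = 21.23 °C
q_cal = C_cal × ΔT = 10.89 × 21.23 = 231.1947 kJ
n = 14.0 / 342.3 = 0.04090 mol
q_rxn = −q_cal = -231.1947 kJ
ΔH = -231.1947 / 0.04090 = -5653 kJ/mol

ΔH = -5650 kJ/mol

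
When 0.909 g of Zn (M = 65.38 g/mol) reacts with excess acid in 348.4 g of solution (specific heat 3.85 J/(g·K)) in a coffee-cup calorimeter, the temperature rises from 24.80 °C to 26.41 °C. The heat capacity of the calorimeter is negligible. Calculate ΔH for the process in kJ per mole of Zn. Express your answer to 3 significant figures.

ΔH = -155 kJ/mol

|ΔT| = |26.41 − 24.80| = 1.61 °C
|q_surr| = (348.4 × 3.85) × 1.61 = 1341.34 × 1.61 = 2160 J
n(Zn) = 0.909 / 65.38 = 0.01390 mol
Temperature rose, so q_rxn = −|q_surr| = -2.160 kJ
ΔH = q_rxn / n = -155.4 kJ/mol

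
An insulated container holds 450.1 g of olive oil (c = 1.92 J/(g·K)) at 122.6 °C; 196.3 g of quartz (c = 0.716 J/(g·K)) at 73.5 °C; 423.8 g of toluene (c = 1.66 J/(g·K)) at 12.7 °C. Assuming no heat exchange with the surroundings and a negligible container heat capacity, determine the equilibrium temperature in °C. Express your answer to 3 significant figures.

Σ mᵢcᵢ(T − Tᵢ) = 0  ⇒  T = Σ mᵢcᵢTᵢ / Σ mᵢcᵢ
Σ mᵢcᵢ = 450.1×1.92 + 196.3×0.716 + 423.8×1.66 = 1708.2508
Σ mᵢcᵢTᵢ = 864.192×122.6 + 140.5508×73.5 + 703.508×12.7 = 125210
T = 125210 / 1708.2508 = 73.30 °C

T_f = 73.3 °C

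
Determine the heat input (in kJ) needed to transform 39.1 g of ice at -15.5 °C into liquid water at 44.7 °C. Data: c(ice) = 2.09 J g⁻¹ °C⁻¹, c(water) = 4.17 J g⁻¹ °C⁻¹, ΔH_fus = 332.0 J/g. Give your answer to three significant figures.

q1 (heat ice -15.5→0.0 °C): 39.1 × 2.09 × 15.5 = 1267 J
q2 (melt at 0 °C): 39.1 × 332.0 = 12981 J
q3 (heat water 0.0→44.7 °C): 39.1 × 4.17 × 44.7 = 7288 J
Total: 1267 + 12981 + 7288 = 21536 J = 21.5 kJ

q = 21.5 kJ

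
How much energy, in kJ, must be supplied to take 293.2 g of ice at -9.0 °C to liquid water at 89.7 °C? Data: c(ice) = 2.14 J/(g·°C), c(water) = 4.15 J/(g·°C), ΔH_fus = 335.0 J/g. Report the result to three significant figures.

q1 (heat ice -9.0→0.0 °C): 293.2 × 2.14 × 9.0 = 5647 J
q2 (melt at 0 °C): 293.2 × 335.0 = 98222 J
q3 (heat water 0.0→89.7 °C): 293.2 × 4.15 × 89.7 = 109145 J
Total: 5647 + 98222 + 109145 = 213014 J = 213 kJ

q = 213 kJ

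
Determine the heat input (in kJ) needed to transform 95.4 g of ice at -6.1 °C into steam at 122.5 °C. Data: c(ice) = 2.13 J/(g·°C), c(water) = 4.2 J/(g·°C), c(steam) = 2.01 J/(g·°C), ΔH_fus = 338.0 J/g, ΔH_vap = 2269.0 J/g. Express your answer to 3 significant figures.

q1 (heat ice -6.1→0.0 °C): 95.4 × 2.13 × 6.1 = 1240 J
q2 (melt at 0 °C): 95.4 × 338.0 = 32245 J
q3 (heat water 0.0→100.0 °C): 95.4 × 4.2 × 100.0 = 40068 J
q4 (vaporize at 100 °C): 95.4 × 2269.0 = 216463 J
q5 (heat steam 100.0→122.5 °C): 95.4 × 2.01 × 22.5 = 4314 J
Total: 1240 + 32245 + 40068 + 216463 + 4314 = 294330 J = 294 kJ

q = 294 kJ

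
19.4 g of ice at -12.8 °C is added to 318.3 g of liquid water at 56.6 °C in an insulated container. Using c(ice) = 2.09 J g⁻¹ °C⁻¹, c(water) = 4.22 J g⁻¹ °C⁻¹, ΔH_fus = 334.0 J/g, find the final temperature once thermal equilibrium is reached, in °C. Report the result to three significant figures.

T_f = 48.4 °C

Heat to bring ice to 0 °C and melt it: q₁ = 19.4×2.09×12.8 + 19.4×334.0 = 6998.6 J
Heat the water can supply cooling to 0 °C: 318.3×4.22×56.6 = 76026.6 J > q₁, so all ice melts.
Energy balance: 318.3×4.22×(56.6 − T) = 6998.6 + 19.4×4.22×(T − 0)
1343.226(56.6 − T) = 6998.6 + 81.868 T
76026.6 − 6998.6 = 1425.094 T
T = 69028.0 / 1425.094 = 48.44 °C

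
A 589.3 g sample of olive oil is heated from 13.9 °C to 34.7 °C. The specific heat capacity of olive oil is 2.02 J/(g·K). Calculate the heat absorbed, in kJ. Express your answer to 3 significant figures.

q = m c ΔT = 589.3 × 2.02 × (34.7 − 13.9)
q = 589.3 × 2.02 × 20.8 = 24760 J = 24.8 kJ

q = 24.8 kJ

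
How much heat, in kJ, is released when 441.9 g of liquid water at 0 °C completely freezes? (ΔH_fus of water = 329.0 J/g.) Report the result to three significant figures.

q = m × ΔH_fus = 441.9 × 329.0 = 145400 J = 145 kJ

q = 145 kJ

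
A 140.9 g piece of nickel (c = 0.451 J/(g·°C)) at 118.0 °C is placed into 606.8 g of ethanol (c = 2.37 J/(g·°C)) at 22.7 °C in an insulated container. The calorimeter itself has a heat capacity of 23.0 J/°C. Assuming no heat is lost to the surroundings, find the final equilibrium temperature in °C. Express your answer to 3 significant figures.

T_f = 26.7 °C

Heat lost by nickel = heat gained by ethanol + calorimeter.
(140.9)(0.451)(118.0 − T) = [(606.8)(2.37) + 23.0](T − 22.7)
63.5459 (118.0 − T) = 1461.116 (T − 22.7)
7498.4 − 63.5459 T = 1461.116 T − 33167
40665.4 = 1524.6619 T
T = 26.67 °C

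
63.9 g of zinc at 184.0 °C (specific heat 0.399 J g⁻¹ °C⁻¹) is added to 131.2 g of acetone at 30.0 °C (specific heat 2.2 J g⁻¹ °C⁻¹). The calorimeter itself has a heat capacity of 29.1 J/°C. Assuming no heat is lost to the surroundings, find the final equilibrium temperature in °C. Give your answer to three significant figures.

T_f = 41.4 °C

Heat lost by zinc = heat gained by acetone + calorimeter.
(63.9)(0.399)(184.0 − T) = [(131.2)(2.2) + 29.1](T − 30.0)
25.4961 (184.0 − T) = 317.74 (T − 30.0)
4691.3 − 25.4961 T = 317.74 T − 9532.2
14223.5 = 343.2361 T
T = 41.44 °C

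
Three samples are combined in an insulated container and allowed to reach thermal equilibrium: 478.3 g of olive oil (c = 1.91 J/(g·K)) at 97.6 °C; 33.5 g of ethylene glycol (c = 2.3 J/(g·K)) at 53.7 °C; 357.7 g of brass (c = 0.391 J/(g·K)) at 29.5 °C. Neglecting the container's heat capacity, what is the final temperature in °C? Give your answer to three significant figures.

T_f = 86.2 °C

Σ mᵢcᵢ(T − Tᵢ) = 0  ⇒  T = Σ mᵢcᵢTᵢ / Σ mᵢcᵢ
Σ mᵢcᵢ = 478.3×1.91 + 33.5×2.3 + 357.7×0.391 = 1130.4637
Σ mᵢcᵢTᵢ = 913.553×97.6 + 77.05×53.7 + 139.8607×29.5 = 97426
T = 97426 / 1130.4637 = 86.18 °C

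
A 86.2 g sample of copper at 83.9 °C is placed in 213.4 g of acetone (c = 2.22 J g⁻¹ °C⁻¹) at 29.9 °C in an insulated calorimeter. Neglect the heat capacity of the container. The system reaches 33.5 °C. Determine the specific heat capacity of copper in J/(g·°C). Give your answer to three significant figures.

c = 0.393 J/(g·°C)

q_gained = (213.4 × 2.22) × (33.5 − 29.9) = 1705.5 J
q_lost = 86.2 × c × (83.9 − 33.5) = 4344.48 c
Set equal: c = 1705.5 / 4344.48 = 0.393 J/(g·°C)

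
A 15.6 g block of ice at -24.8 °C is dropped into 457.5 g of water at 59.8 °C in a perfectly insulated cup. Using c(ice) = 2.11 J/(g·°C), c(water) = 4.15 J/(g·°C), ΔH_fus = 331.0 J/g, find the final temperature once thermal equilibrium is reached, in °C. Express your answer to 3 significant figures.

T_f = 54.8 °C

Heat to bring ice to 0 °C and melt it: q₁ = 15.6×2.11×24.8 + 15.6×331.0 = 5979.9 J
Heat the water can supply cooling to 0 °C: 457.5×4.15×59.8 = 113538 J > q₁, so all ice melts.
Energy balance: 457.5×4.15×(59.8 − T) = 5979.9 + 15.6×4.15×(T − 0)
1898.625(59.8 − T) = 5979.9 + 64.74 T
113538 − 5979.9 = 1963.365 T
T = 107558.1 / 1963.365 = 54.78 °C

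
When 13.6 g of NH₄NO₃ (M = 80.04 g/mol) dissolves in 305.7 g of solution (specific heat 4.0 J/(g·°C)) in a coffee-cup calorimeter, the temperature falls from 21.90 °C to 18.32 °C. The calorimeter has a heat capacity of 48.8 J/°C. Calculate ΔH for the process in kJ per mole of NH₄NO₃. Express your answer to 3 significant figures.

ΔH = 26.8 kJ/mol

|ΔT| = |18.32 − 21.90| = 3.58 °C
|q_surr| = (305.7 × 4.0 + 48.8) × 3.58 = 1271.6 × 3.58 = 4552 J
n(NH₄NO₃) = 13.6 / 80.04 = 0.1699 mol
Temperature fell, so q_rxn = +|q_surr| = 4.552 kJ
ΔH = q_rxn / n = 26.79 kJ/mol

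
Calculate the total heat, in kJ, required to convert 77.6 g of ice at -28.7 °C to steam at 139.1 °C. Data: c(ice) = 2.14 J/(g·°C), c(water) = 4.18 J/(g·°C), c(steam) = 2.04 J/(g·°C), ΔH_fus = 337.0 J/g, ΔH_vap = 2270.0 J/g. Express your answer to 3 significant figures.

q1 (heat ice -28.7→0.0 °C): 77.6 × 2.14 × 28.7 = 4766 J
q2 (melt at 0 °C): 77.6 × 337.0 = 26151 J
q3 (heat water 0.0→100.0 °C): 77.6 × 4.18 × 100.0 = 32437 J
q4 (vaporize at 100 °C): 77.6 × 2270.0 = 176152 J
q5 (heat steam 100.0→139.1 °C): 77.6 × 2.04 × 39.1 = 6190 J
Total: 4766 + 26151 + 32437 + 176152 + 6190 = 245696 J = 246 kJ

q = 246 kJ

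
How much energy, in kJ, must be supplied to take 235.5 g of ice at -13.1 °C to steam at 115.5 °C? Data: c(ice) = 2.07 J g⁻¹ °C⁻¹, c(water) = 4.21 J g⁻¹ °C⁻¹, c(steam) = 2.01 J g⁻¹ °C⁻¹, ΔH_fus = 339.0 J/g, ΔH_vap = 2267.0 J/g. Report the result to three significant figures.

q1 (heat ice -13.1→0.0 °C): 235.5 × 2.07 × 13.1 = 6386 J
q2 (melt at 0 °C): 235.5 × 339.0 = 79835 J
q3 (heat water 0.0→100.0 °C): 235.5 × 4.21 × 100.0 = 99146 J
q4 (vaporize at 100 °C): 235.5 × 2267.0 = 533879 J
q5 (heat steam 100.0→115.5 °C): 235.5 × 2.01 × 15.5 = 7337 J
Total: 6386 + 79835 + 99146 + 533879 + 7337 = 726583 J = 727 kJ

q = 727 kJ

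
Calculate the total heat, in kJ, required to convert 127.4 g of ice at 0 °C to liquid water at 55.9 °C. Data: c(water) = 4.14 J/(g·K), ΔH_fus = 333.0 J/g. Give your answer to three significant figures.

q = 71.9 kJ

q1 (melt at 0 °C): 127.4 × 333.0 = 42424 J
q2 (heat water 0.0→55.9 °C): 127.4 × 4.14 × 55.9 = 29484 J
Total: 42424 + 29484 = 71908 J = 71.9 kJ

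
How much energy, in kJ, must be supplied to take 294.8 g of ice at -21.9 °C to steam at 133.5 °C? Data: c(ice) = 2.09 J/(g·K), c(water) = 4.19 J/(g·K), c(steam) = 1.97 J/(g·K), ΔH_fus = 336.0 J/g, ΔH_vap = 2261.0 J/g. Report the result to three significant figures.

q = 922 kJ

q1 (heat ice -21.9→0.0 °C): 294.8 × 2.09 × 21.9 = 13493 J
q2 (melt at 0 °C): 294.8 × 336.0 = 99053 J
q3 (heat water 0.0→100.0 °C): 294.8 × 4.19 × 100.0 = 123521 J
q4 (vaporize at 100 °C): 294.8 × 2261.0 = 666543 J
q5 (heat steam 100.0→133.5 °C): 294.8 × 1.97 × 33.5 = 19455 J
Total: 13493 + 99053 + 123521 + 666543 + 19455 = 922065 J = 922 kJ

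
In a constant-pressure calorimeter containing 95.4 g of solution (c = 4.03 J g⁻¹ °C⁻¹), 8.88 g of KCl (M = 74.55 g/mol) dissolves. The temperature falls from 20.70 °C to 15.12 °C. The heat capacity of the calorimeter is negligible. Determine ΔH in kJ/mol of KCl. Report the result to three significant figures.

|ΔT| = |15.12 − 20.70| = 5.58 °C
|q_surr| = (95.4 × 4.03) × 5.58 = 384.462 × 5.58 = 2145 J
n(KCl) = 8.88 / 74.55 = 0.1191 mol
Temperature fell, so q_rxn = +|q_surr| = 2.145 kJ
ΔH = q_rxn / n = 18.01 kJ/mol

ΔH = 18.0 kJ/mol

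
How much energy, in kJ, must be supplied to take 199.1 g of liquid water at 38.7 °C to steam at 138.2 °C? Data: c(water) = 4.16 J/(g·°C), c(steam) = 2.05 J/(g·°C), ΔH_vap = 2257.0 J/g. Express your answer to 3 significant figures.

q1 (heat water 38.7→100.0 °C): 199.1 × 4.16 × 61.3 = 50772 J
q2 (vaporize at 100 °C): 199.1 × 2257.0 = 449369 J
q3 (heat steam 100.0→138.2 °C): 199.1 × 2.05 × 38.2 = 15592 J
Total: 50772 + 449369 + 15592 = 515733 J = 516 kJ

q = 516 kJ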